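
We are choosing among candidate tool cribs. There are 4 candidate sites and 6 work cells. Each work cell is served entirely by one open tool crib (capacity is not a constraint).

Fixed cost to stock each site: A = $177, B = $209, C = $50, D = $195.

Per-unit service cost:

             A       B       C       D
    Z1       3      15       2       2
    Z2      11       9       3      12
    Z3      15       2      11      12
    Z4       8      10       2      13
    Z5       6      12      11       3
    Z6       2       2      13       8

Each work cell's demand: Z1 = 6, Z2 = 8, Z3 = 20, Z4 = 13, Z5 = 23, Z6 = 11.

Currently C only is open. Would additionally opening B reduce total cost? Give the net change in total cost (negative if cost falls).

Yes — net change −92 (cost falls by 92).

Current service cost with {C}: 678.
Adding B: each work cell re-picks its cheapest; new service cost 377, saving 301.
Extra fixed cost: 209. Net change = 209 − 301 = -92.
(Totals: 728 → 636.)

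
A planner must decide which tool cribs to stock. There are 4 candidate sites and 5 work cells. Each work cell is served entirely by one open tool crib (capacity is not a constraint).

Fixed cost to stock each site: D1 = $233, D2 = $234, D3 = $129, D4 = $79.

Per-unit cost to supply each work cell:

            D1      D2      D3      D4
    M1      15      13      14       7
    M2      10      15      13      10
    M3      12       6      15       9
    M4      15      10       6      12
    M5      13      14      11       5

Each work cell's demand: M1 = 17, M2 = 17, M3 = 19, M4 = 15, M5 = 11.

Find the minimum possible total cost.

For any fixed open set, each work cell goes to its cheapest open site; total = fixed + service.
{D4}: M1→D4 7·17=119, M2→D4 10·17=170, M3→D4 9·19=171, M4→D4 12·15=180, M5→D4 5·11=55. Service 695; fixed 79; total 774.
{D3, D4}: M1→D4 7·17=119, M2→D4 10·17=170, M3→D4 9·19=171, M4→D3 6·15=90, M5→D4 5·11=55. Service 605; fixed 208; total 813.
{D2, D4}: M1→D4 7·17=119, M2→D4 10·17=170, M3→D2 6·19=114, M4→D2 10·15=150, M5→D4 5·11=55. Service 608; fixed 313; total 921.
{D1, D2, D3, D4}: M1→D4 7·17=119, M2→D1 10·17=170, M3→D2 6·19=114, M4→D3 6·15=90, M5→D4 5·11=55. Service 548; fixed 675; total 1223.
No other subset beats 774.

Minimum total cost: 774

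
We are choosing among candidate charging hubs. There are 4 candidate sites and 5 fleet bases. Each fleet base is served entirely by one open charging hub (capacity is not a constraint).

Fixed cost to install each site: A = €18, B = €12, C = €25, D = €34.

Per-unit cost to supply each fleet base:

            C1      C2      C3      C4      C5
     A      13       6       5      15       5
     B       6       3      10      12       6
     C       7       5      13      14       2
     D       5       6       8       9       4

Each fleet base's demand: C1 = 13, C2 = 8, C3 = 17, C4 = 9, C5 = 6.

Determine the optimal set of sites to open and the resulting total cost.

Open A, B and D; minimum total cost 343.

For any fixed open set, each fleet base goes to its cheapest open site; total = fixed + service.
{A, B, D}: C1→D 5·13=65, C2→B 3·8=24, C3→A 5·17=85, C4→D 9·9=81, C5→D 4·6=24. Service 279; fixed 64; total 343.
{A, B}: service 325 + fixed 30 = 355
{A, D}: service 303 + fixed 52 = 355
{A, B, C, D}: service 267 + fixed 89 = 356
No other subset beats 343.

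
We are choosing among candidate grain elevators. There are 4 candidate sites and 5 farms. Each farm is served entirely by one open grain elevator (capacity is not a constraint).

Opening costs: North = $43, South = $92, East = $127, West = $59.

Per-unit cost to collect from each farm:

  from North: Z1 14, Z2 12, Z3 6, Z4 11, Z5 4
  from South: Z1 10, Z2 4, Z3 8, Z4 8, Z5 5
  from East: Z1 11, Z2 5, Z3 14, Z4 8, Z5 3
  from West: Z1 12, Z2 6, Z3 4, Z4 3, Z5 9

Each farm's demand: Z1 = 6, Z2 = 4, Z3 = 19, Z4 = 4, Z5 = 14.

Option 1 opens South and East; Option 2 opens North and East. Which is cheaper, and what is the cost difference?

Option 2 is cheaper by 77.

Option 1: {South, East}: Z1→South 10·6=60, Z2→South 4·4=16, Z3→South 8·19=152, Z4→South 8·4=32, Z5→East 3·14=42. Service 302; fixed 219; total 521.
Option 2: {North, East}: Z1→East 11·6=66, Z2→East 5·4=20, Z3→North 6·19=114, Z4→East 8·4=32, Z5→East 3·14=42. Service 274; fixed 170; total 444.
Difference: |521 − 444| = 77.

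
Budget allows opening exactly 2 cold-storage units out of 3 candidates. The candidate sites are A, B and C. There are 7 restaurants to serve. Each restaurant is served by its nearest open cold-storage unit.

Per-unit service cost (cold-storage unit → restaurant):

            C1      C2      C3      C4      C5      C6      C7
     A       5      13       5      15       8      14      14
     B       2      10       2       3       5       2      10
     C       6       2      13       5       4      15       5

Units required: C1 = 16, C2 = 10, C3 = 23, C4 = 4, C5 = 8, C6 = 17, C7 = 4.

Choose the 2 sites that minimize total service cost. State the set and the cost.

With exactly 2 open, each restaurant uses its cheapest among the chosen.
{B, C}: C1→B 2·16=32, C2→C 2·10=20, C3→B 2·23=46, C4→B 3·4=12, C5→C 4·8=32, C6→B 2·17=34, C7→C 5·4=20. Service cost 196.
{A, B}: service cost 304
{A, C}: service cost 525
Among all 3 size-2 choices, {B, C} is lowest.

Choose B and C; total service cost 196.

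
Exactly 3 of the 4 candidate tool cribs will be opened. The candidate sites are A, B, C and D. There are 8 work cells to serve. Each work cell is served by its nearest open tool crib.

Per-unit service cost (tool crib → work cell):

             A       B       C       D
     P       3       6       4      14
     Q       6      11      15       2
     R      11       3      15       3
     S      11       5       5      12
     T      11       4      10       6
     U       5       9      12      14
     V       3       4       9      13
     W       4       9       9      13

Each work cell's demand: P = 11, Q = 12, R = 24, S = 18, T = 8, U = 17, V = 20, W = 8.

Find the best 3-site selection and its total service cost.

With exactly 3 open, each work cell uses its cheapest among the chosen.
{A, B, D}: P→A 3·11=33, Q→D 2·12=24, R→B 3·24=72, S→B 5·18=90, T→B 4·8=32, U→A 5·17=85, V→A 3·20=60, W→A 4·8=32. Service cost 428.
{A, C, D}: service cost 444
{A, B, C}: service cost 476
Among all 4 size-3 choices, {A, B, D} is lowest.

Choose A, B and D; total service cost 428.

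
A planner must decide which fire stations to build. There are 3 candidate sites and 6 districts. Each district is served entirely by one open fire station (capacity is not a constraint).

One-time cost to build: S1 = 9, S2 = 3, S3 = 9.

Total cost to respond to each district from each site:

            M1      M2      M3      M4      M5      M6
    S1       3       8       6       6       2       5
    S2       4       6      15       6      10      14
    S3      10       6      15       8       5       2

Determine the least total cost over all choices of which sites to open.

For any fixed open set, each district goes to its cheapest open site; total = fixed + service.
{S1}: M1→S1 3, M2→S1 8, M3→S1 6, M4→S1 6, M5→S1 2, M6→S1 5. Service 30; fixed 9; total 39.
{S1, S2}: service 28 + fixed 12 = 40
{S1, S3}: service 25 + fixed 18 = 43
{S1, S2, S3}: service 25 + fixed 21 = 46
No other subset beats 39.

Minimum total cost: 39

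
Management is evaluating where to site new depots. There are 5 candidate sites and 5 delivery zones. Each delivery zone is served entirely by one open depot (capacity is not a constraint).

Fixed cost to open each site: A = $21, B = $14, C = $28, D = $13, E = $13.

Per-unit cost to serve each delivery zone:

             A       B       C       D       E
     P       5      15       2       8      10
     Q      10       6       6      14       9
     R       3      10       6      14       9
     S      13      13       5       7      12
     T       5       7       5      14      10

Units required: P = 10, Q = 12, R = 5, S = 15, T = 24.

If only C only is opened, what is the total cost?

Each delivery zone is assigned to its cheapest site among the open ones.
{C}: P→C 2·10=20, Q→C 6·12=72, R→C 6·5=30, S→C 5·15=75, T→C 5·24=120. Service 317; fixed 28; total 345.

Total cost: 345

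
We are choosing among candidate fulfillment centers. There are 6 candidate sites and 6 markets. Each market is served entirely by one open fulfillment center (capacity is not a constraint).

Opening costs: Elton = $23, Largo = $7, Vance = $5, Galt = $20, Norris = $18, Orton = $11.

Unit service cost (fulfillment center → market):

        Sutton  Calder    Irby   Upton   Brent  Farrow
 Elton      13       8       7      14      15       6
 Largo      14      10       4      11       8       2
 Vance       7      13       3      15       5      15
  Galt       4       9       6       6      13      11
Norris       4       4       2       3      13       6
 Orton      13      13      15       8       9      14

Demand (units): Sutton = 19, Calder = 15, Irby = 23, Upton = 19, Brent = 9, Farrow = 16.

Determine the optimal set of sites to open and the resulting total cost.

Open Largo, Vance and Norris; minimum total cost 346.

For any fixed open set, each market goes to its cheapest open site; total = fixed + service.
{Largo, Vance, Norris}: Sutton→Norris 4·19=76, Calder→Norris 4·15=60, Irby→Norris 2·23=46, Upton→Norris 3·19=57, Brent→Vance 5·9=45, Farrow→Largo 2·16=32. Service 316; fixed 30; total 346.
{Largo, Vance, Norris, Orton}: service 316 + fixed 41 = 357
{Largo, Vance, Galt, Norris}: service 316 + fixed 50 = 366
{Elton, Largo, Vance, Galt, Norris, Orton}: service 316 + fixed 84 = 400
No other subset beats 346.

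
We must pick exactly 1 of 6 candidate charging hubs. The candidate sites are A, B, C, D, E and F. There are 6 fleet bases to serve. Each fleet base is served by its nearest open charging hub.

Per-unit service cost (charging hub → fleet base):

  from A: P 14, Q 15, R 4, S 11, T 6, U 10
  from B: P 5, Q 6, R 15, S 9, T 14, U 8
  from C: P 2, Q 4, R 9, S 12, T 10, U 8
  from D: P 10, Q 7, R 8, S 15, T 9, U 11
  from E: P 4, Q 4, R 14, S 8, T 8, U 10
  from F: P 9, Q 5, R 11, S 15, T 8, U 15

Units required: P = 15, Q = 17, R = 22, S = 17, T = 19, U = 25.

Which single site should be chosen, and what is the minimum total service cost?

With exactly 1 open, each fleet base uses its cheapest among the chosen.
{C}: P→C 2·15=30, Q→C 4·17=68, R→C 9·22=198, S→C 12·17=204, T→C 10·19=190, U→C 8·25=200. Service cost 890.
{E}: service cost 974
{A}: service cost 1104
Among all 6 size-1 choices, {C} is lowest.

Choose C only; total service cost 890.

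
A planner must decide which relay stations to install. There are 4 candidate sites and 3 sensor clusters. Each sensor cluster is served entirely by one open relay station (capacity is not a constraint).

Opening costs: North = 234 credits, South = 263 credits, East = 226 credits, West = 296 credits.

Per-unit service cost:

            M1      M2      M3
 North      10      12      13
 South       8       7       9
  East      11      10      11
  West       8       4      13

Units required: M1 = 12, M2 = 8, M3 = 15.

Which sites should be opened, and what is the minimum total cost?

For any fixed open set, each sensor cluster goes to its cheapest open site; total = fixed + service.
{South}: M1→South 8·12=96, M2→South 7·8=56, M3→South 9·15=135. Service 287; fixed 263; total 550.
{East}: service 377 + fixed 226 = 603
{West}: M1→West 8·12=96, M2→West 4·8=32, M3→West 13·15=195. Service 323; fixed 296; total 619.
{North, South, East, West}: M1→South 8·12=96, M2→West 4·8=32, M3→South 9·15=135. Service 263; fixed 1019; total 1282.
(All 15 nonempty subsets were checked; South only is lowest.)

Open South only; minimum total cost 550.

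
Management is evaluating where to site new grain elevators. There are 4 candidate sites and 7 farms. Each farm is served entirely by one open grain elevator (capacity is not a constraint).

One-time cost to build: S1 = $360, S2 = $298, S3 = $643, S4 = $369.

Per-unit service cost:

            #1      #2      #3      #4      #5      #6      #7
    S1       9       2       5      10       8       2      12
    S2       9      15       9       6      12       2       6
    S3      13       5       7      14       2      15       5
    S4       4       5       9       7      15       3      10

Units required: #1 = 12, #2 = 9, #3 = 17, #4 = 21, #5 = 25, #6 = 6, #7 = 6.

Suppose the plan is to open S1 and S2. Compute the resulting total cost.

Total cost: 1243

Each farm is assigned to its cheapest site among the open ones.
{S1, S2}: #1→S1 9·12=108, #2→S1 2·9=18, #3→S1 5·17=85, #4→S2 6·21=126, #5→S1 8·25=200, #6→S1 2·6=12, #7→S2 6·6=36. Service 585; fixed 658; total 1243.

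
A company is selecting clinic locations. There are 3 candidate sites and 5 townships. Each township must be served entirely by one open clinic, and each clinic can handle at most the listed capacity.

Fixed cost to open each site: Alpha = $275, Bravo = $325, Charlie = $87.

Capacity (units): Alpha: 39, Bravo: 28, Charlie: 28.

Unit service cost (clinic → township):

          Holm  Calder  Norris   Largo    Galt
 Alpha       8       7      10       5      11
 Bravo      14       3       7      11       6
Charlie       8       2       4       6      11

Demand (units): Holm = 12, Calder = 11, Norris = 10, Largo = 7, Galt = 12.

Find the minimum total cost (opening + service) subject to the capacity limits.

Minimum total cost: 687

Open {Alpha, Charlie}: Holm→Alpha 8·12=96, Calder→Charlie 2·11=22, Norris→Charlie 4·10=40, Largo→Alpha 5·7=35, Galt→Alpha 11·12=132.
Loads: Alpha carries 31/39, Charlie carries 21/28. Service 325; fixed 362; total 687.
Next best feasible plan costs 694.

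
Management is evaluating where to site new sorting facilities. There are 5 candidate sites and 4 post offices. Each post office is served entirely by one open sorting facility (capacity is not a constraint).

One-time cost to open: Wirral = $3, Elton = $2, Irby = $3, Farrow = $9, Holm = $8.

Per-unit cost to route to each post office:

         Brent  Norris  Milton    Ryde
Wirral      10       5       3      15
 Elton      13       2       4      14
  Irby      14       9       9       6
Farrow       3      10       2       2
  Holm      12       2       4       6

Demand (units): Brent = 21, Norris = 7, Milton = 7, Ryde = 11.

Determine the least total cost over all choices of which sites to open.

Minimum total cost: 124

For any fixed open set, each post office goes to its cheapest open site; total = fixed + service.
{Elton, Farrow}: Brent→Farrow 3·21=63, Norris→Elton 2·7=14, Milton→Farrow 2·7=14, Ryde→Farrow 2·11=22. Service 113; fixed 11; total 124.
{Wirral, Elton, Farrow}: Brent→Farrow 3·21=63, Norris→Elton 2·7=14, Milton→Farrow 2·7=14, Ryde→Farrow 2·11=22. Service 113; fixed 14; total 127.
{Elton, Irby, Farrow}: service 113 + fixed 14 = 127
{Wirral, Elton, Irby, Farrow, Holm}: Brent→Farrow 3·21=63, Norris→Elton 2·7=14, Milton→Farrow 2·7=14, Ryde→Farrow 2·11=22. Service 113; fixed 25; total 138.
No other subset beats 124.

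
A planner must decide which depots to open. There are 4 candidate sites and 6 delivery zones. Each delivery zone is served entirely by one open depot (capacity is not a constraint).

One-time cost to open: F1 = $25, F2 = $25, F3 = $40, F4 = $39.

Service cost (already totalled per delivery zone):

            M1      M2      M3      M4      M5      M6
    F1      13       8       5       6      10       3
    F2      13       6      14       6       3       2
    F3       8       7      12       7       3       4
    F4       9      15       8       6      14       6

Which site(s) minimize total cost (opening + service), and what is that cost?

For any fixed open set, each delivery zone goes to its cheapest open site; total = fixed + service.
{F2}: M1→F2 13, M2→F2 6, M3→F2 14, M4→F2 6, M5→F2 3, M6→F2 2. Service 44; fixed 25; total 69.
{F1}: service 45 + fixed 25 = 70
{F3}: M1→F3 8, M2→F3 7, M3→F3 12, M4→F3 7, M5→F3 3, M6→F3 4. Service 41; fixed 40; total 81.
{F1, F2, F3, F4}: M1→F3 8, M2→F2 6, M3→F1 5, M4→F1 6, M5→F2 3, M6→F2 2. Service 30; fixed 129; total 159.
No other subset beats 69.

Open F2 only; minimum total cost 69.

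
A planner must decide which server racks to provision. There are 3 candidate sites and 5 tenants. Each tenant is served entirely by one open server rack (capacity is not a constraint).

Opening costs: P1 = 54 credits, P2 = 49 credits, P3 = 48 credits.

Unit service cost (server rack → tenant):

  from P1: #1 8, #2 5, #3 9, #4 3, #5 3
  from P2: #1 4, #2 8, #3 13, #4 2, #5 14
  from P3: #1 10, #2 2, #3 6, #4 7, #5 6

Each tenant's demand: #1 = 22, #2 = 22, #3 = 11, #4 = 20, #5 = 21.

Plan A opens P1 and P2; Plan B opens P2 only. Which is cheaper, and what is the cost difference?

Plan A is cheaper by 287.

Plan A: {P1, P2}: #1→P2 4·22=88, #2→P1 5·22=110, #3→P1 9·11=99, #4→P2 2·20=40, #5→P1 3·21=63. Service 400; fixed 103; total 503.
Plan B: {P2}: #1→P2 4·22=88, #2→P2 8·22=176, #3→P2 13·11=143, #4→P2 2·20=40, #5→P2 14·21=294. Service 741; fixed 49; total 790.
Difference: |503 − 790| = 287.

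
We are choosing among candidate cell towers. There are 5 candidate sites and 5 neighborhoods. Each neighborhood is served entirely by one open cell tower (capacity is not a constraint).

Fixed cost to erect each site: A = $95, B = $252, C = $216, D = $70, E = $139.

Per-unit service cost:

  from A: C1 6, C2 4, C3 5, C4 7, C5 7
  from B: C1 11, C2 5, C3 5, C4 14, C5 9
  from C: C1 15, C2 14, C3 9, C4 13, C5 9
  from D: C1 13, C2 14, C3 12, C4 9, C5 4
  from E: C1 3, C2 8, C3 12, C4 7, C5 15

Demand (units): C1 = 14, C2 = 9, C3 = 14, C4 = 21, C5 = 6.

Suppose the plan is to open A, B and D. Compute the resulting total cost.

Each neighborhood is assigned to its cheapest site among the open ones.
{A, B, D}: C1→A 6·14=84, C2→A 4·9=36, C3→A 5·14=70, C4→A 7·21=147, C5→D 4·6=24. Service 361; fixed 417; total 778.

Total cost: 778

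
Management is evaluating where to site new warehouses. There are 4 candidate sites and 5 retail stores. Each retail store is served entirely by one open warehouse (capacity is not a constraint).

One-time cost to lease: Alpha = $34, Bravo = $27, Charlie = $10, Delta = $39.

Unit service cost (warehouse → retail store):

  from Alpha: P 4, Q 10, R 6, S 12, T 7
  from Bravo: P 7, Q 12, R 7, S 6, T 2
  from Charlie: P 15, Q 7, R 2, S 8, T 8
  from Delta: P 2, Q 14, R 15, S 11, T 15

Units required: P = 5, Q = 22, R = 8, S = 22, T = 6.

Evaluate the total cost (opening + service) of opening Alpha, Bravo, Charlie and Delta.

Each retail store is assigned to its cheapest site among the open ones.
{Alpha, Bravo, Charlie, Delta}: P→Delta 2·5=10, Q→Charlie 7·22=154, R→Charlie 2·8=16, S→Bravo 6·22=132, T→Bravo 2·6=12. Service 324; fixed 110; total 434.

Total cost: 434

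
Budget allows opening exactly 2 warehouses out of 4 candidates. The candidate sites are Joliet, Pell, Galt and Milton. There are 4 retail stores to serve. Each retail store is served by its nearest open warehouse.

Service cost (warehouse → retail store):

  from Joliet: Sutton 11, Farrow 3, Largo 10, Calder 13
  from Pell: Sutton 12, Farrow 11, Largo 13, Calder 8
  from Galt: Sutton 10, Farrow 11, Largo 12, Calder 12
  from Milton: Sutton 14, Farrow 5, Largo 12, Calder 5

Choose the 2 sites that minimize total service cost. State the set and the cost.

With exactly 2 open, each retail store uses its cheapest among the chosen.
{Joliet, Milton}: Sutton→Joliet 11, Farrow→Joliet 3, Largo→Joliet 10, Calder→Milton 5. Service cost 29.
{Joliet, Pell}: service cost 32
{Galt, Milton}: service cost 32
Among all 6 size-2 choices, {Joliet, Milton} is lowest.

Choose Joliet and Milton; total service cost 29.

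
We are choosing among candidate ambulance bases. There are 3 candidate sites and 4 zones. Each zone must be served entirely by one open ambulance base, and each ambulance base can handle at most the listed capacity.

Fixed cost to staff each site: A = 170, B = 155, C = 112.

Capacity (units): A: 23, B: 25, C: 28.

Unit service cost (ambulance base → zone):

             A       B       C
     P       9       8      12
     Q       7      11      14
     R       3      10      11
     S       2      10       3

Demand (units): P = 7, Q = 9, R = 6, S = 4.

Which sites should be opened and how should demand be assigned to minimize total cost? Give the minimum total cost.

Open {C}: P→C 12·7=84, Q→C 14·9=126, R→C 11·6=66, S→C 3·4=12.
Loads: C carries 26/28. Service 288; fixed 112; total 400.
Next best feasible plan costs 438.

Minimum total cost: 400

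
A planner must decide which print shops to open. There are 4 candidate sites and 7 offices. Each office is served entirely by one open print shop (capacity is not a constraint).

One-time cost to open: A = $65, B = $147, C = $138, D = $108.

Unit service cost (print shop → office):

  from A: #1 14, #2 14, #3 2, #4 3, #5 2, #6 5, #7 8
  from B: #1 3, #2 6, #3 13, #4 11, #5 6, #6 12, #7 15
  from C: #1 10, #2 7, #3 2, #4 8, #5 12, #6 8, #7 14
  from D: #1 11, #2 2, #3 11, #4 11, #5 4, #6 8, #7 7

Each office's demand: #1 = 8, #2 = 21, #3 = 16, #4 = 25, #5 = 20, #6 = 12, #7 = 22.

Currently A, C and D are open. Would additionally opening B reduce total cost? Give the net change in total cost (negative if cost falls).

No — net change +91 (cost rises by 91).

Current service cost with {A, C, D}: 483.
Adding B: each office re-picks its cheapest; new service cost 427, saving 56.
Extra fixed cost: 147. Net change = 147 − 56 = 91.
(Totals: 794 → 885.)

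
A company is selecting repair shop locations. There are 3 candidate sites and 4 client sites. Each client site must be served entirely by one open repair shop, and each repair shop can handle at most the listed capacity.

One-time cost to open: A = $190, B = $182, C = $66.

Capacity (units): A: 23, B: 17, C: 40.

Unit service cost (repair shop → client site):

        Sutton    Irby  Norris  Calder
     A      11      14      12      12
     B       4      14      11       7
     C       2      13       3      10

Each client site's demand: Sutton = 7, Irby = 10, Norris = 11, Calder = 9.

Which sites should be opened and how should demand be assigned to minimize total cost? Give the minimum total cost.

Minimum total cost: 333

Open {C}: Sutton→C 2·7=14, Irby→C 13·10=130, Norris→C 3·11=33, Calder→C 10·9=90.
Loads: C carries 37/40. Service 267; fixed 66; total 333.
Next best feasible plan costs 488.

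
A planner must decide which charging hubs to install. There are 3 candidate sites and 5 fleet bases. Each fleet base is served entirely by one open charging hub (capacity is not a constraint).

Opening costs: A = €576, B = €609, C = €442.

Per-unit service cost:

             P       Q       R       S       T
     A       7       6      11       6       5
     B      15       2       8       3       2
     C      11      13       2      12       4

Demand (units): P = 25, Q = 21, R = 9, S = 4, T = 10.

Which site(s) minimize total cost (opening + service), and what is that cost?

Open A only; minimum total cost 1050.

For any fixed open set, each fleet base goes to its cheapest open site; total = fixed + service.
{A}: P→A 7·25=175, Q→A 6·21=126, R→A 11·9=99, S→A 6·4=24, T→A 5·10=50. Service 474; fixed 576; total 1050.
{C}: service 654 + fixed 442 = 1096
{B}: P→B 15·25=375, Q→B 2·21=42, R→B 8·9=72, S→B 3·4=12, T→B 2·10=20. Service 521; fixed 609; total 1130.
{A, B, C}: service 267 + fixed 1627 = 1894
No other subset beats 1050.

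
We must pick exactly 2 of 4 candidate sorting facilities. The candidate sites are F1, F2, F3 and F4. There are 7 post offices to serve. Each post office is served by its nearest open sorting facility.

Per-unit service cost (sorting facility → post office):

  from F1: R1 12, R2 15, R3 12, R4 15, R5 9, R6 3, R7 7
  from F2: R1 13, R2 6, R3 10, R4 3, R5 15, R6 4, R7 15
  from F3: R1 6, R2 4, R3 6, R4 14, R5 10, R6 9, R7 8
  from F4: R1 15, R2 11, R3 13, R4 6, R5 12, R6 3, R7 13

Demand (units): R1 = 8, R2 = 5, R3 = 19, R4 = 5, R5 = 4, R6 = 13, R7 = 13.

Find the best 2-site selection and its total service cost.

Choose F2 and F3; total service cost 393.

With exactly 2 open, each post office uses its cheapest among the chosen.
{F2, F3}: R1→F3 6·8=48, R2→F3 4·5=20, R3→F3 6·19=114, R4→F2 3·5=15, R5→F3 10·4=40, R6→F2 4·13=52, R7→F3 8·13=104. Service cost 393.
{F3, F4}: service cost 395
{F1, F3}: service cost 418
Among all 6 size-2 choices, {F2, F3} is lowest.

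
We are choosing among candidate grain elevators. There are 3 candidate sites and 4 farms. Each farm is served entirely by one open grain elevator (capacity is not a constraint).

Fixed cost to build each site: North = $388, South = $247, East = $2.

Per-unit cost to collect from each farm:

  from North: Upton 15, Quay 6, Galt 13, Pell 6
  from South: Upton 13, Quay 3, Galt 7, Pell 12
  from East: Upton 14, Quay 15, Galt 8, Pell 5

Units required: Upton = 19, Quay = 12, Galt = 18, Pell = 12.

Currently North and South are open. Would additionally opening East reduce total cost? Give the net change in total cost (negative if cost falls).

Current service cost with {North, South}: 481.
Adding East: each farm re-picks its cheapest; new service cost 469, saving 12.
Extra fixed cost: 2. Net change = 2 − 12 = -10.
(Totals: 1116 → 1106.)

Yes — net change −10 (cost falls by 10).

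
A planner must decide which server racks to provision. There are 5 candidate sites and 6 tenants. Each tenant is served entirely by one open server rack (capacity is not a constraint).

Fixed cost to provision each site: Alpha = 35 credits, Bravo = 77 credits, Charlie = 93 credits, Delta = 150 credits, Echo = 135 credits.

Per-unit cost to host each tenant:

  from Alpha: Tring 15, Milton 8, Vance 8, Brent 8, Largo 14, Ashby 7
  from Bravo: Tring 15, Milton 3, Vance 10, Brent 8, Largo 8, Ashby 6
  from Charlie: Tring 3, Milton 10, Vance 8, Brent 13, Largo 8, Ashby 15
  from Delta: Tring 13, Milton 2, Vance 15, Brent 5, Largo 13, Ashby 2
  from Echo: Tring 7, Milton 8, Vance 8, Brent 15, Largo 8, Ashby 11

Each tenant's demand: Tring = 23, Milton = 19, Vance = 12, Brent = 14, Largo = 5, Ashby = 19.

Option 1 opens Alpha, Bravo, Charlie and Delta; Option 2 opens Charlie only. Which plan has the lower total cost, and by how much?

Option 1: {Alpha, Bravo, Charlie, Delta}: Tring→Charlie 3·23=69, Milton→Delta 2·19=38, Vance→Alpha 8·12=96, Brent→Delta 5·14=70, Largo→Bravo 8·5=40, Ashby→Delta 2·19=38. Service 351; fixed 355; total 706.
Option 2: {Charlie}: Tring→Charlie 3·23=69, Milton→Charlie 10·19=190, Vance→Charlie 8·12=96, Brent→Charlie 13·14=182, Largo→Charlie 8·5=40, Ashby→Charlie 15·19=285. Service 862; fixed 93; total 955.
Difference: |706 − 955| = 249.

Option 1 is cheaper by 249.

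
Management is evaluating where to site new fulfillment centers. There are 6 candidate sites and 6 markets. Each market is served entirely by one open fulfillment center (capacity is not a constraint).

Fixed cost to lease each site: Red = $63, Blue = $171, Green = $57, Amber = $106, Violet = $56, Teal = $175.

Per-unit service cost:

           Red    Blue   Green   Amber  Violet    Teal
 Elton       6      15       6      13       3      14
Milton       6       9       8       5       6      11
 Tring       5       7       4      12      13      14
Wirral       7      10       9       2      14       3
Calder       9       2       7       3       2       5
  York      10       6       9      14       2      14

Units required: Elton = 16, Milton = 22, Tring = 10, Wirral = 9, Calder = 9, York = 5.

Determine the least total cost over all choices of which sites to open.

Minimum total cost: 440

For any fixed open set, each market goes to its cheapest open site; total = fixed + service.
{Red, Violet}: Elton→Violet 3·16=48, Milton→Red 6·22=132, Tring→Red 5·10=50, Wirral→Red 7·9=63, Calder→Violet 2·9=18, York→Violet 2·5=10. Service 321; fixed 119; total 440.
{Green, Violet}: service 329 + fixed 113 = 442
{Green, Amber, Violet}: service 244 + fixed 219 = 463
{Red, Blue, Green, Amber, Violet, Teal}: Elton→Violet 3·16=48, Milton→Amber 5·22=110, Tring→Green 4·10=40, Wirral→Amber 2·9=18, Calder→Blue 2·9=18, York→Violet 2·5=10. Service 244; fixed 628; total 872.
No other subset beats 440.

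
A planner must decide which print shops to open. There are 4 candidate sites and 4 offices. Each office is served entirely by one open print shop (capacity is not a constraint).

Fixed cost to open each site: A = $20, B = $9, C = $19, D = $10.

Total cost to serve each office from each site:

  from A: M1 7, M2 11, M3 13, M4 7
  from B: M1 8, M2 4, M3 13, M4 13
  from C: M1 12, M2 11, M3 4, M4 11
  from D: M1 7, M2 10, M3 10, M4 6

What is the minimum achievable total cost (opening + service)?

For any fixed open set, each office goes to its cheapest open site; total = fixed + service.
{D}: M1→D 7, M2→D 10, M3→D 10, M4→D 6. Service 33; fixed 10; total 43.
{B, D}: service 27 + fixed 19 = 46
{B}: service 38 + fixed 9 = 47
{A, B, C, D}: M1→A 7, M2→B 4, M3→C 4, M4→D 6. Service 21; fixed 58; total 79.
No other subset beats 43.

Minimum total cost: 43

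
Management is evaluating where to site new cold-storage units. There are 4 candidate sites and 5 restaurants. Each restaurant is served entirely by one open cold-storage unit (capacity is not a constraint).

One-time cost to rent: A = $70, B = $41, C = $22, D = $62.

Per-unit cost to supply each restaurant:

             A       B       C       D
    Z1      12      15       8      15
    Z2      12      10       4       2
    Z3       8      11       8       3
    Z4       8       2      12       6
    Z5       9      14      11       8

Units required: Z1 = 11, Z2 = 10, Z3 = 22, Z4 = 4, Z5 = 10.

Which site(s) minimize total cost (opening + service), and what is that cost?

Open C and D; minimum total cost 362.

For any fixed open set, each restaurant goes to its cheapest open site; total = fixed + service.
{C, D}: Z1→C 8·11=88, Z2→D 2·10=20, Z3→D 3·22=66, Z4→D 6·4=24, Z5→D 8·10=80. Service 278; fixed 84; total 362.
{B, C, D}: Z1→C 8·11=88, Z2→D 2·10=20, Z3→D 3·22=66, Z4→B 2·4=8, Z5→D 8·10=80. Service 262; fixed 125; total 387.
{D}: Z1→D 15·11=165, Z2→D 2·10=20, Z3→D 3·22=66, Z4→D 6·4=24, Z5→D 8·10=80. Service 355; fixed 62; total 417.
{A, B, C, D}: service 262 + fixed 195 = 457
(All 15 nonempty subsets were checked; C and D is lowest.)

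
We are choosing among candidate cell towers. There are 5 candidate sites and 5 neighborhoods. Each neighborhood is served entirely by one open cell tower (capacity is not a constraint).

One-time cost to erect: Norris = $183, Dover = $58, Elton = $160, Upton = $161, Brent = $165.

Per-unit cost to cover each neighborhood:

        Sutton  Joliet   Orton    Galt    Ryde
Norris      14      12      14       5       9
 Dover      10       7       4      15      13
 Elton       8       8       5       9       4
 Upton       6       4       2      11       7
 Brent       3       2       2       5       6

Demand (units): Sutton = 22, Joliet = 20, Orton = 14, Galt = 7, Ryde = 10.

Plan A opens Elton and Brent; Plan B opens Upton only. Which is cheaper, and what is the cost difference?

Plan A: {Elton, Brent}: Sutton→Brent 3·22=66, Joliet→Brent 2·20=40, Orton→Brent 2·14=28, Galt→Brent 5·7=35, Ryde→Elton 4·10=40. Service 209; fixed 325; total 534.
Plan B: {Upton}: Sutton→Upton 6·22=132, Joliet→Upton 4·20=80, Orton→Upton 2·14=28, Galt→Upton 11·7=77, Ryde→Upton 7·10=70. Service 387; fixed 161; total 548.
Difference: |534 − 548| = 14.

Plan A is cheaper by 14.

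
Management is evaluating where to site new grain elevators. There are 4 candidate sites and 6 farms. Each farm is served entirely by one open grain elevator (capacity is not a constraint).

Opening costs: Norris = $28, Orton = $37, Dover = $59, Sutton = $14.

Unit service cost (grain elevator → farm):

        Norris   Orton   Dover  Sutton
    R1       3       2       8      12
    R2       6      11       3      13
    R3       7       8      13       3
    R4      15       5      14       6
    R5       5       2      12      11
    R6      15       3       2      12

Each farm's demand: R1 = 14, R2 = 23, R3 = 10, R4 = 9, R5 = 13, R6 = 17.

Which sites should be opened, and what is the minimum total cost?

For any fixed open set, each farm goes to its cheapest open site; total = fixed + service.
{Orton, Dover, Sutton}: R1→Orton 2·14=28, R2→Dover 3·23=69, R3→Sutton 3·10=30, R4→Orton 5·9=45, R5→Orton 2·13=26, R6→Dover 2·17=34. Service 232; fixed 110; total 342.
{Norris, Orton, Dover, Sutton}: R1→Orton 2·14=28, R2→Dover 3·23=69, R3→Sutton 3·10=30, R4→Orton 5·9=45, R5→Orton 2·13=26, R6→Dover 2·17=34. Service 232; fixed 138; total 370.
{Orton, Dover}: service 282 + fixed 96 = 378
{Sutton}: service 898 + fixed 14 = 912
No other subset beats 342.

Open Orton, Dover and Sutton; minimum total cost 342.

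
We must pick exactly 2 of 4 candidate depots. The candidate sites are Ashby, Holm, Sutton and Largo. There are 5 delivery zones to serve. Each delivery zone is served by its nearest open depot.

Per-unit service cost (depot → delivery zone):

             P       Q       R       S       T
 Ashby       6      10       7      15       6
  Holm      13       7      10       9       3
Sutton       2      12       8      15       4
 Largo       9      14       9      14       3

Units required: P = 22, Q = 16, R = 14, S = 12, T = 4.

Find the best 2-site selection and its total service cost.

With exactly 2 open, each delivery zone uses its cheapest among the chosen.
{Holm, Sutton}: P→Sutton 2·22=44, Q→Holm 7·16=112, R→Sutton 8·14=112, S→Holm 9·12=108, T→Holm 3·4=12. Service cost 388.
{Ashby, Holm}: service cost 462
{Ashby, Sutton}: service cost 498
Among all 6 size-2 choices, {Holm, Sutton} is lowest.

Choose Holm and Sutton; total service cost 388.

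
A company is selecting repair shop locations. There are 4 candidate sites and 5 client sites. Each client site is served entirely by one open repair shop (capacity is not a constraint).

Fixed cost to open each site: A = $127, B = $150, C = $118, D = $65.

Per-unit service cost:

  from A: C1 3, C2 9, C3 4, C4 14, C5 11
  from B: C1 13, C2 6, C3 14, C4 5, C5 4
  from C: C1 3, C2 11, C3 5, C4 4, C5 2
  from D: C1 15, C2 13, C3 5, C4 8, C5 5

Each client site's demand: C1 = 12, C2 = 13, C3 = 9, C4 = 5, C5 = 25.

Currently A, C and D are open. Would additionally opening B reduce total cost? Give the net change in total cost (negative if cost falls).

No — net change +111 (cost rises by 111).

Current service cost with {A, C, D}: 259.
Adding B: each client site re-picks its cheapest; new service cost 220, saving 39.
Extra fixed cost: 150. Net change = 150 − 39 = 111.
(Totals: 569 → 680.)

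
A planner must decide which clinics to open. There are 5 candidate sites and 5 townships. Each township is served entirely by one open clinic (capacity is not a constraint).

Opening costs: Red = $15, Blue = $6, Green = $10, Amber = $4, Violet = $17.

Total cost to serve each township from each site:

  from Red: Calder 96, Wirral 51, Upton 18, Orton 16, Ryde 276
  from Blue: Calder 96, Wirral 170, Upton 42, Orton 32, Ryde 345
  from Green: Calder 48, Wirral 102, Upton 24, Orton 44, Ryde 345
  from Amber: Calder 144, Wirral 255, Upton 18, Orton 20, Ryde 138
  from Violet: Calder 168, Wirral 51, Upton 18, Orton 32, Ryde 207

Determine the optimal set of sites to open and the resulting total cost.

Open Red, Green and Amber; minimum total cost 300.

For any fixed open set, each township goes to its cheapest open site; total = fixed + service.
{Red, Green, Amber}: Calder→Green 48, Wirral→Red 51, Upton→Red 18, Orton→Red 16, Ryde→Amber 138. Service 271; fixed 29; total 300.
{Red, Blue, Green, Amber}: service 271 + fixed 35 = 306
{Green, Amber, Violet}: service 275 + fixed 31 = 306
{Red, Blue, Green, Amber, Violet}: service 271 + fixed 52 = 323
No other subset beats 300.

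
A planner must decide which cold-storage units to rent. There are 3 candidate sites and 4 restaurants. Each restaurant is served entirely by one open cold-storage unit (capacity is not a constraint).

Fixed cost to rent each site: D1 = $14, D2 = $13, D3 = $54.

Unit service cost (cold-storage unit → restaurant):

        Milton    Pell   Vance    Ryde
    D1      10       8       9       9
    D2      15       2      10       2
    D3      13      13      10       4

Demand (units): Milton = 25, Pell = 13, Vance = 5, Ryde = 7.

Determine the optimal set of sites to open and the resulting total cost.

Open D1 and D2; minimum total cost 362.

For any fixed open set, each restaurant goes to its cheapest open site; total = fixed + service.
{D1, D2}: Milton→D1 10·25=250, Pell→D2 2·13=26, Vance→D1 9·5=45, Ryde→D2 2·7=14. Service 335; fixed 27; total 362.
{D1, D2, D3}: service 335 + fixed 81 = 416
{D1}: service 462 + fixed 14 = 476
{D2}: Milton→D2 15·25=375, Pell→D2 2·13=26, Vance→D2 10·5=50, Ryde→D2 2·7=14. Service 465; fixed 13; total 478.
No other subset beats 362.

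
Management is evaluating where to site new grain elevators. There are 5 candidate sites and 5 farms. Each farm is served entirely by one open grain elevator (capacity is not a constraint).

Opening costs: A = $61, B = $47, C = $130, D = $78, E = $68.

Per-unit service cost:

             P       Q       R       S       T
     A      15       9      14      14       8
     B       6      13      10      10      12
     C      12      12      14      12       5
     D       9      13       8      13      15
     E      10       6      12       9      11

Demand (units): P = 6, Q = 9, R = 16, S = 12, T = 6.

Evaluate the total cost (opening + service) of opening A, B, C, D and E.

Each farm is assigned to its cheapest site among the open ones.
{A, B, C, D, E}: P→B 6·6=36, Q→E 6·9=54, R→D 8·16=128, S→E 9·12=108, T→C 5·6=30. Service 356; fixed 384; total 740.

Total cost: 740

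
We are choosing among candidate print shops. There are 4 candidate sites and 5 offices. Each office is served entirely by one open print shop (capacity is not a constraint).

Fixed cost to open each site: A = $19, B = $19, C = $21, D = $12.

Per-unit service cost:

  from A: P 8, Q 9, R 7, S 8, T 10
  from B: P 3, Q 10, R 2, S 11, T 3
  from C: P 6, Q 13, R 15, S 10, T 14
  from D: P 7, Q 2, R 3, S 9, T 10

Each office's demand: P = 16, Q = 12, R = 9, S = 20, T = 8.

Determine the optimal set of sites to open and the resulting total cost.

Open A, B and D; minimum total cost 324.

For any fixed open set, each office goes to its cheapest open site; total = fixed + service.
{A, B, D}: P→B 3·16=48, Q→D 2·12=24, R→B 2·9=18, S→A 8·20=160, T→B 3·8=24. Service 274; fixed 50; total 324.
{B, D}: service 294 + fixed 31 = 325
{A, B, C, D}: service 274 + fixed 71 = 345
{D}: P→D 7·16=112, Q→D 2·12=24, R→D 3·9=27, S→D 9·20=180, T→D 10·8=80. Service 423; fixed 12; total 435.
No other subset beats 324.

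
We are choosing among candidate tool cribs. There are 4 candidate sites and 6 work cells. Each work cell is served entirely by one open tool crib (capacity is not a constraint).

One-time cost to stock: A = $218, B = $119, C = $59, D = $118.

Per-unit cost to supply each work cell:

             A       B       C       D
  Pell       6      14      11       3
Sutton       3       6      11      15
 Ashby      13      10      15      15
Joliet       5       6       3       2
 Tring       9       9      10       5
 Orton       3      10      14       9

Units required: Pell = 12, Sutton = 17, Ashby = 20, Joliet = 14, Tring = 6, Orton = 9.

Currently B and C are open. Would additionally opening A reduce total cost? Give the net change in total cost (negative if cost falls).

Current service cost with {B, C}: 620.
Adding A: each work cell re-picks its cheapest; new service cost 446, saving 174.
Extra fixed cost: 218. Net change = 218 − 174 = 44.
(Totals: 798 → 842.)

No — net change +44 (cost rises by 44).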